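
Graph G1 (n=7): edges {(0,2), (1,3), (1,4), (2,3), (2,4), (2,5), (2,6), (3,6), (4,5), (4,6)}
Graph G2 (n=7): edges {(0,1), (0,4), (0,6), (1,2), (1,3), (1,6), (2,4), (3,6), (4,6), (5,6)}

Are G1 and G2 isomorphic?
Yes, isomorphic

The graphs are isomorphic.
One valid mapping φ: V(G1) → V(G2): 0→5, 1→2, 2→6, 3→4, 4→1, 5→3, 6→0

Verify φ preserves adjacency — for each edge of G1, its image is an edge of G2:
  (0,2) → (φ(0),φ(2)) = (5,6) ∈ E(G2) ✓
  (1,3) → (φ(1),φ(3)) = (2,4) ∈ E(G2) ✓
  (1,4) → (φ(1),φ(4)) = (1,2) ∈ E(G2) ✓
  (2,3) → (φ(2),φ(3)) = (4,6) ∈ E(G2) ✓
  (2,4) → (φ(2),φ(4)) = (1,6) ∈ E(G2) ✓
  (2,5) → (φ(2),φ(5)) = (3,6) ∈ E(G2) ✓
  (2,6) → (φ(2),φ(6)) = (0,6) ∈ E(G2) ✓
  (3,6) → (φ(3),φ(6)) = (0,4) ∈ E(G2) ✓
  (4,5) → (φ(4),φ(5)) = (1,3) ∈ E(G2) ✓
  (4,6) → (φ(4),φ(6)) = (0,1) ∈ E(G2) ✓
All 10 edges of G1 map to edges of G2, and |E(G1)| = |E(G2)| = 10, so φ is a bijection on edges as well as vertices. Hence G1 ≅ G2.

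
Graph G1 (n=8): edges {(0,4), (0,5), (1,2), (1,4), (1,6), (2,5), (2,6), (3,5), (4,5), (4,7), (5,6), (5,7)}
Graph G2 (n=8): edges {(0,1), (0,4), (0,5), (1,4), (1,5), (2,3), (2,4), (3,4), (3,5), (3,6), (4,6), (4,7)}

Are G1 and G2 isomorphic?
Yes, isomorphic

The graphs are isomorphic.
One valid mapping φ: V(G1) → V(G2): 0→2, 1→5, 2→1, 3→7, 4→3, 5→4, 6→0, 7→6

Verify φ preserves adjacency — for each edge of G1, its image is an edge of G2:
  (0,4) → (φ(0),φ(4)) = (2,3) ∈ E(G2) ✓
  (0,5) → (φ(0),φ(5)) = (2,4) ∈ E(G2) ✓
  (1,2) → (φ(1),φ(2)) = (1,5) ∈ E(G2) ✓
  (1,4) → (φ(1),φ(4)) = (3,5) ∈ E(G2) ✓
  (1,6) → (φ(1),φ(6)) = (0,5) ∈ E(G2) ✓
  (2,5) → (φ(2),φ(5)) = (1,4) ∈ E(G2) ✓
  (2,6) → (φ(2),φ(6)) = (0,1) ∈ E(G2) ✓
  (3,5) → (φ(3),φ(5)) = (4,7) ∈ E(G2) ✓
  (4,5) → (φ(4),φ(5)) = (3,4) ∈ E(G2) ✓
  (4,7) → (φ(4),φ(7)) = (3,6) ∈ E(G2) ✓
  (5,6) → (φ(5),φ(6)) = (0,4) ∈ E(G2) ✓
  (5,7) → (φ(5),φ(7)) = (4,6) ∈ E(G2) ✓
All 12 edges of G1 map to edges of G2, and |E(G1)| = |E(G2)| = 12, so φ is a bijection on edges as well as vertices. Hence G1 ≅ G2.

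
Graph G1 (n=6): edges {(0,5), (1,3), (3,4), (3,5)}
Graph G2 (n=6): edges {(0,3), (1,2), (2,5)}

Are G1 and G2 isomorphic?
No, not isomorphic

The graphs are NOT isomorphic.

Degrees in G1: deg(0)=1, deg(1)=1, deg(2)=0, deg(3)=3, deg(4)=1, deg(5)=2.
Sorted degree sequence of G1: [3, 2, 1, 1, 1, 0].
Degrees in G2: deg(0)=1, deg(1)=1, deg(2)=2, deg(3)=1, deg(4)=0, deg(5)=1.
Sorted degree sequence of G2: [2, 1, 1, 1, 1, 0].
The (sorted) degree sequence is an isomorphism invariant, so since G1 and G2 have different degree sequences they cannot be isomorphic.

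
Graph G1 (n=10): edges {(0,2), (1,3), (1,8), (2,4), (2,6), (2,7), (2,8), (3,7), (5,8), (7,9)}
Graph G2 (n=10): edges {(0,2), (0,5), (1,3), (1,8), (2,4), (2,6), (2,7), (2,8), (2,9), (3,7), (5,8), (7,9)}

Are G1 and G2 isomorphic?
No, not isomorphic

The graphs are NOT isomorphic.

Counting edges: G1 has 10 edge(s); G2 has 12 edge(s).
Edge count is an isomorphism invariant (a bijection on vertices induces a bijection on edges), so differing edge counts rule out isomorphism.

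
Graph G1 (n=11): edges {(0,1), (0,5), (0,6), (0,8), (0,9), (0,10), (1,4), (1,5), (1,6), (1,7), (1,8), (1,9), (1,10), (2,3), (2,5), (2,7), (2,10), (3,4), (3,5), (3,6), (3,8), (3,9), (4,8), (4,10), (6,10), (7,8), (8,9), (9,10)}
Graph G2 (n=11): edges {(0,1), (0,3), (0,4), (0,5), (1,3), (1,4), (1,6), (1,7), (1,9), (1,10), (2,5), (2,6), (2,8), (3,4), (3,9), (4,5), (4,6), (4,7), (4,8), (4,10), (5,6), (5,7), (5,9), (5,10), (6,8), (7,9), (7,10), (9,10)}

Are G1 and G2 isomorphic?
No, not isomorphic

The graphs are NOT isomorphic.

Counting triangles (3-cliques): G1 has 17, G2 has 23.
Triangle count is an isomorphism invariant, so differing triangle counts rule out isomorphism.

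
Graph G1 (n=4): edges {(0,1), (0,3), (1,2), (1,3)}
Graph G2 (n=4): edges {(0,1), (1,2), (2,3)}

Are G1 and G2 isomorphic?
No, not isomorphic

The graphs are NOT isomorphic.

Counting triangles (3-cliques): G1 has 1, G2 has 0.
Triangle count is an isomorphism invariant, so differing triangle counts rule out isomorphism.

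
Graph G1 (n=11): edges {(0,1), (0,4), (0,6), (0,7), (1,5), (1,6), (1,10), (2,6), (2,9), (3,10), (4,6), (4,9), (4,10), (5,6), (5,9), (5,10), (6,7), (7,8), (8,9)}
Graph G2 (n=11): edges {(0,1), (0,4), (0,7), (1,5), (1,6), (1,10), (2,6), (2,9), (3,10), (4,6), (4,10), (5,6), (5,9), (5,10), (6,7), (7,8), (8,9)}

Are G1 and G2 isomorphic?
No, not isomorphic

The graphs are NOT isomorphic.

Counting edges: G1 has 19 edge(s); G2 has 17 edge(s).
Edge count is an isomorphism invariant (a bijection on vertices induces a bijection on edges), so differing edge counts rule out isomorphism.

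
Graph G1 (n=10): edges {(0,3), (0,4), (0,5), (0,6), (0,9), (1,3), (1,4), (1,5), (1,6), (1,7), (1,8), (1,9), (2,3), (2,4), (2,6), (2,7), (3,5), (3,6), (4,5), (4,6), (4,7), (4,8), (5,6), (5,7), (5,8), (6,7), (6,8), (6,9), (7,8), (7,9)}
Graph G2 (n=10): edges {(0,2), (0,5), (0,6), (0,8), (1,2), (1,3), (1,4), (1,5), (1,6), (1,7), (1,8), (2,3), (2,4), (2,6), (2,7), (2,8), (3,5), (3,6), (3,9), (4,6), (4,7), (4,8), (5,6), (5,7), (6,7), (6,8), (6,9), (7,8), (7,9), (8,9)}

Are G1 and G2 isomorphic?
Yes, isomorphic

The graphs are isomorphic.
One valid mapping φ: V(G1) → V(G2): 0→3, 1→7, 2→0, 3→5, 4→2, 5→1, 6→6, 7→8, 8→4, 9→9

Verify φ preserves adjacency — for each edge of G1, its image is an edge of G2:
  (0,3) → (φ(0),φ(3)) = (3,5) ∈ E(G2) ✓
  (0,4) → (φ(0),φ(4)) = (2,3) ∈ E(G2) ✓
  (0,5) → (φ(0),φ(5)) = (1,3) ∈ E(G2) ✓
  (0,6) → (φ(0),φ(6)) = (3,6) ∈ E(G2) ✓
  (0,9) → (φ(0),φ(9)) = (3,9) ∈ E(G2) ✓
  (1,3) → (φ(1),φ(3)) = (5,7) ∈ E(G2) ✓
  (1,4) → (φ(1),φ(4)) = (2,7) ∈ E(G2) ✓
  (1,5) → (φ(1),φ(5)) = (1,7) ∈ E(G2) ✓
  (1,6) → (φ(1),φ(6)) = (6,7) ∈ E(G2) ✓
  (1,7) → (φ(1),φ(7)) = (7,8) ∈ E(G2) ✓
  (1,8) → (φ(1),φ(8)) = (4,7) ∈ E(G2) ✓
  (1,9) → (φ(1),φ(9)) = (7,9) ∈ E(G2) ✓
  (2,3) → (φ(2),φ(3)) = (0,5) ∈ E(G2) ✓
  (2,4) → (φ(2),φ(4)) = (0,2) ∈ E(G2) ✓
  (2,6) → (φ(2),φ(6)) = (0,6) ∈ E(G2) ✓
  (2,7) → (φ(2),φ(7)) = (0,8) ∈ E(G2) ✓
  (3,5) → (φ(3),φ(5)) = (1,5) ∈ E(G2) ✓
  (3,6) → (φ(3),φ(6)) = (5,6) ∈ E(G2) ✓
  (4,5) → (φ(4),φ(5)) = (1,2) ∈ E(G2) ✓
  (4,6) → (φ(4),φ(6)) = (2,6) ∈ E(G2) ✓
  (4,7) → (φ(4),φ(7)) = (2,8) ∈ E(G2) ✓
  (4,8) → (φ(4),φ(8)) = (2,4) ∈ E(G2) ✓
  (5,6) → (φ(5),φ(6)) = (1,6) ∈ E(G2) ✓
  (5,7) → (φ(5),φ(7)) = (1,8) ∈ E(G2) ✓
  (5,8) → (φ(5),φ(8)) = (1,4) ∈ E(G2) ✓
  (6,7) → (φ(6),φ(7)) = (6,8) ∈ E(G2) ✓
  (6,8) → (φ(6),φ(8)) = (4,6) ∈ E(G2) ✓
  (6,9) → (φ(6),φ(9)) = (6,9) ∈ E(G2) ✓
  (7,8) → (φ(7),φ(8)) = (4,8) ∈ E(G2) ✓
  (7,9) → (φ(7),φ(9)) = (8,9) ∈ E(G2) ✓
All 30 edges of G1 map to edges of G2, and |E(G1)| = |E(G2)| = 30, so φ is a bijection on edges as well as vertices. Hence G1 ≅ G2.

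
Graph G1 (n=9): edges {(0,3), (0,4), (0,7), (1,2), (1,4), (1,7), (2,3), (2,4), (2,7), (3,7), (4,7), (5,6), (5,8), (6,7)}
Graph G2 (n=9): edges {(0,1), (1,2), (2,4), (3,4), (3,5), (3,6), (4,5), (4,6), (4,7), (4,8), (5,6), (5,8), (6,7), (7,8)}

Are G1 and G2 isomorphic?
Yes, isomorphic

The graphs are isomorphic.
One valid mapping φ: V(G1) → V(G2): 0→8, 1→3, 2→6, 3→7, 4→5, 5→1, 6→2, 7→4, 8→0

Verify φ preserves adjacency — for each edge of G1, its image is an edge of G2:
  (0,3) → (φ(0),φ(3)) = (7,8) ∈ E(G2) ✓
  (0,4) → (φ(0),φ(4)) = (5,8) ∈ E(G2) ✓
  (0,7) → (φ(0),φ(7)) = (4,8) ∈ E(G2) ✓
  (1,2) → (φ(1),φ(2)) = (3,6) ∈ E(G2) ✓
  (1,4) → (φ(1),φ(4)) = (3,5) ∈ E(G2) ✓
  (1,7) → (φ(1),φ(7)) = (3,4) ∈ E(G2) ✓
  (2,3) → (φ(2),φ(3)) = (6,7) ∈ E(G2) ✓
  (2,4) → (φ(2),φ(4)) = (5,6) ∈ E(G2) ✓
  (2,7) → (φ(2),φ(7)) = (4,6) ∈ E(G2) ✓
  (3,7) → (φ(3),φ(7)) = (4,7) ∈ E(G2) ✓
  (4,7) → (φ(4),φ(7)) = (4,5) ∈ E(G2) ✓
  (5,6) → (φ(5),φ(6)) = (1,2) ∈ E(G2) ✓
  (5,8) → (φ(5),φ(8)) = (0,1) ∈ E(G2) ✓
  (6,7) → (φ(6),φ(7)) = (2,4) ∈ E(G2) ✓
All 14 edges of G1 map to edges of G2, and |E(G1)| = |E(G2)| = 14, so φ is a bijection on edges as well as vertices. Hence G1 ≅ G2.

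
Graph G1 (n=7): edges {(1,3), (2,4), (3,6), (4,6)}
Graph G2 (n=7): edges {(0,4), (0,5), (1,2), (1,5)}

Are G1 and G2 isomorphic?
Yes, isomorphic

The graphs are isomorphic.
One valid mapping φ: V(G1) → V(G2): 0→6, 1→4, 2→2, 3→0, 4→1, 5→3, 6→5

Verify φ preserves adjacency — for each edge of G1, its image is an edge of G2:
  (1,3) → (φ(1),φ(3)) = (0,4) ∈ E(G2) ✓
  (2,4) → (φ(2),φ(4)) = (1,2) ∈ E(G2) ✓
  (3,6) → (φ(3),φ(6)) = (0,5) ∈ E(G2) ✓
  (4,6) → (φ(4),φ(6)) = (1,5) ∈ E(G2) ✓
All 4 edges of G1 map to edges of G2, and |E(G1)| = |E(G2)| = 4, so φ is a bijection on edges as well as vertices. Hence G1 ≅ G2.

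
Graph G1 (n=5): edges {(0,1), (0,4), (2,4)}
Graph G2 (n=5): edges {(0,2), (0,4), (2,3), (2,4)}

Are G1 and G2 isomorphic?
No, not isomorphic

The graphs are NOT isomorphic.

Counting triangles (3-cliques): G1 has 0, G2 has 1.
Triangle count is an isomorphism invariant, so differing triangle counts rule out isomorphism.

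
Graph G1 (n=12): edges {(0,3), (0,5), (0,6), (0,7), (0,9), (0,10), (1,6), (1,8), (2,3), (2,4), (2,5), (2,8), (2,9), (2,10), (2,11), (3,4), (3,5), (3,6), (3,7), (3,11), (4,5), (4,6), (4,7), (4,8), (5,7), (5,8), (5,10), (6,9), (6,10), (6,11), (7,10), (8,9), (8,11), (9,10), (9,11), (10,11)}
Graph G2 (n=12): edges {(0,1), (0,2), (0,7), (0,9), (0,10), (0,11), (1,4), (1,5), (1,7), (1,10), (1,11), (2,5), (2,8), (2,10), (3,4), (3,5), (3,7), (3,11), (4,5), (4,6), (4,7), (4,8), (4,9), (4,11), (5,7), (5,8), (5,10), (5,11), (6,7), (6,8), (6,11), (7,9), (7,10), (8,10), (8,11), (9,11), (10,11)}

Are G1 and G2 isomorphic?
No, not isomorphic

The graphs are NOT isomorphic.

Counting triangles (3-cliques): G1 has 34, G2 has 39.
Triangle count is an isomorphism invariant, so differing triangle counts rule out isomorphism.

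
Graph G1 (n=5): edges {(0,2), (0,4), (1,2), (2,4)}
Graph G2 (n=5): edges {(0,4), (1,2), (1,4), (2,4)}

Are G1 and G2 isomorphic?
Yes, isomorphic

The graphs are isomorphic.
One valid mapping φ: V(G1) → V(G2): 0→1, 1→0, 2→4, 3→3, 4→2

Verify φ preserves adjacency — for each edge of G1, its image is an edge of G2:
  (0,2) → (φ(0),φ(2)) = (1,4) ∈ E(G2) ✓
  (0,4) → (φ(0),φ(4)) = (1,2) ∈ E(G2) ✓
  (1,2) → (φ(1),φ(2)) = (0,4) ∈ E(G2) ✓
  (2,4) → (φ(2),φ(4)) = (2,4) ∈ E(G2) ✓
All 4 edges of G1 map to edges of G2, and |E(G1)| = |E(G2)| = 4, so φ is a bijection on edges as well as vertices. Hence G1 ≅ G2.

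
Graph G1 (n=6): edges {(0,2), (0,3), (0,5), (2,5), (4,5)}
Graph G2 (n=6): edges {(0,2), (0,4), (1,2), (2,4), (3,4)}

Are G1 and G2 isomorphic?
Yes, isomorphic

The graphs are isomorphic.
One valid mapping φ: V(G1) → V(G2): 0→2, 1→5, 2→0, 3→1, 4→3, 5→4

Verify φ preserves adjacency — for each edge of G1, its image is an edge of G2:
  (0,2) → (φ(0),φ(2)) = (0,2) ∈ E(G2) ✓
  (0,3) → (φ(0),φ(3)) = (1,2) ∈ E(G2) ✓
  (0,5) → (φ(0),φ(5)) = (2,4) ∈ E(G2) ✓
  (2,5) → (φ(2),φ(5)) = (0,4) ∈ E(G2) ✓
  (4,5) → (φ(4),φ(5)) = (3,4) ∈ E(G2) ✓
All 5 edges of G1 map to edges of G2, and |E(G1)| = |E(G2)| = 5, so φ is a bijection on edges as well as vertices. Hence G1 ≅ G2.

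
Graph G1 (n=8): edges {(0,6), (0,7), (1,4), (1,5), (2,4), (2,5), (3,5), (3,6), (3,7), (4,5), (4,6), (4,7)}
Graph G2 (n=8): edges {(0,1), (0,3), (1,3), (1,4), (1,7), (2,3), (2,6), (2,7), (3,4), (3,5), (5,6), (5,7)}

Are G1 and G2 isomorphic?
Yes, isomorphic

The graphs are isomorphic.
One valid mapping φ: V(G1) → V(G2): 0→6, 1→4, 2→0, 3→7, 4→3, 5→1, 6→2, 7→5

Verify φ preserves adjacency — for each edge of G1, its image is an edge of G2:
  (0,6) → (φ(0),φ(6)) = (2,6) ∈ E(G2) ✓
  (0,7) → (φ(0),φ(7)) = (5,6) ∈ E(G2) ✓
  (1,4) → (φ(1),φ(4)) = (3,4) ∈ E(G2) ✓
  (1,5) → (φ(1),φ(5)) = (1,4) ∈ E(G2) ✓
  (2,4) → (φ(2),φ(4)) = (0,3) ∈ E(G2) ✓
  (2,5) → (φ(2),φ(5)) = (0,1) ∈ E(G2) ✓
  (3,5) → (φ(3),φ(5)) = (1,7) ∈ E(G2) ✓
  (3,6) → (φ(3),φ(6)) = (2,7) ∈ E(G2) ✓
  (3,7) → (φ(3),φ(7)) = (5,7) ∈ E(G2) ✓
  (4,5) → (φ(4),φ(5)) = (1,3) ∈ E(G2) ✓
  (4,6) → (φ(4),φ(6)) = (2,3) ∈ E(G2) ✓
  (4,7) → (φ(4),φ(7)) = (3,5) ∈ E(G2) ✓
All 12 edges of G1 map to edges of G2, and |E(G1)| = |E(G2)| = 12, so φ is a bijection on edges as well as vertices. Hence G1 ≅ G2.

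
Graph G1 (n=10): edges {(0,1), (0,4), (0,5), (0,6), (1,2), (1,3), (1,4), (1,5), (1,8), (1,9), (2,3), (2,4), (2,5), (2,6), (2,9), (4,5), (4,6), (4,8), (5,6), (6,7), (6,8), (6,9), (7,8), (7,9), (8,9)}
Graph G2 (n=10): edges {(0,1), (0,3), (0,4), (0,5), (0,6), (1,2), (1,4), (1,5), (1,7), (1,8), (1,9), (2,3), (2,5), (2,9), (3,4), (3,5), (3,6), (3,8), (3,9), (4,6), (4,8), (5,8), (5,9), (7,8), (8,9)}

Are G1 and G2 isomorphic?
Yes, isomorphic

The graphs are isomorphic.
One valid mapping φ: V(G1) → V(G2): 0→2, 1→1, 2→8, 3→7, 4→5, 5→9, 6→3, 7→6, 8→0, 9→4

Verify φ preserves adjacency — for each edge of G1, its image is an edge of G2:
  (0,1) → (φ(0),φ(1)) = (1,2) ∈ E(G2) ✓
  (0,4) → (φ(0),φ(4)) = (2,5) ∈ E(G2) ✓
  (0,5) → (φ(0),φ(5)) = (2,9) ∈ E(G2) ✓
  (0,6) → (φ(0),φ(6)) = (2,3) ∈ E(G2) ✓
  (1,2) → (φ(1),φ(2)) = (1,8) ∈ E(G2) ✓
  (1,3) → (φ(1),φ(3)) = (1,7) ∈ E(G2) ✓
  (1,4) → (φ(1),φ(4)) = (1,5) ∈ E(G2) ✓
  (1,5) → (φ(1),φ(5)) = (1,9) ∈ E(G2) ✓
  (1,8) → (φ(1),φ(8)) = (0,1) ∈ E(G2) ✓
  (1,9) → (φ(1),φ(9)) = (1,4) ∈ E(G2) ✓
  (2,3) → (φ(2),φ(3)) = (7,8) ∈ E(G2) ✓
  (2,4) → (φ(2),φ(4)) = (5,8) ∈ E(G2) ✓
  (2,5) → (φ(2),φ(5)) = (8,9) ∈ E(G2) ✓
  (2,6) → (φ(2),φ(6)) = (3,8) ∈ E(G2) ✓
  (2,9) → (φ(2),φ(9)) = (4,8) ∈ E(G2) ✓
  (4,5) → (φ(4),φ(5)) = (5,9) ∈ E(G2) ✓
  (4,6) → (φ(4),φ(6)) = (3,5) ∈ E(G2) ✓
  (4,8) → (φ(4),φ(8)) = (0,5) ∈ E(G2) ✓
  (5,6) → (φ(5),φ(6)) = (3,9) ∈ E(G2) ✓
  (6,7) → (φ(6),φ(7)) = (3,6) ∈ E(G2) ✓
  (6,8) → (φ(6),φ(8)) = (0,3) ∈ E(G2) ✓
  (6,9) → (φ(6),φ(9)) = (3,4) ∈ E(G2) ✓
  (7,8) → (φ(7),φ(8)) = (0,6) ∈ E(G2) ✓
  (7,9) → (φ(7),φ(9)) = (4,6) ∈ E(G2) ✓
  (8,9) → (φ(8),φ(9)) = (0,4) ∈ E(G2) ✓
All 25 edges of G1 map to edges of G2, and |E(G1)| = |E(G2)| = 25, so φ is a bijection on edges as well as vertices. Hence G1 ≅ G2.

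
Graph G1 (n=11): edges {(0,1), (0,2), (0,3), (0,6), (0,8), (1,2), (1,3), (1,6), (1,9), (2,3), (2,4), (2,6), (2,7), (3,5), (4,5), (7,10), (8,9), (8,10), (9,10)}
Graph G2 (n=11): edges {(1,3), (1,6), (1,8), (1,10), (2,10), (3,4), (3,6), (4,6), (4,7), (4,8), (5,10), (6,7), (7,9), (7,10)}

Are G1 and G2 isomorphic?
No, not isomorphic

The graphs are NOT isomorphic.

Connected components of G1: 1 component(s) with vertex sets [[0, 1, 2, 3, 4, 5, 6, 7, 8, 9, 10]], sizes [11].
Connected components of G2: 2 component(s) with vertex sets [[0], [1, 2, 3, 4, 5, 6, 7, 8, 9, 10]], sizes [1, 10].
The number of connected components (and the multiset of component sizes) is an isomorphism invariant — an isomorphism maps each component of G1 bijectively onto a component of G2. Since G1 has 1 component(s) and G2 has 2, they cannot be isomorphic.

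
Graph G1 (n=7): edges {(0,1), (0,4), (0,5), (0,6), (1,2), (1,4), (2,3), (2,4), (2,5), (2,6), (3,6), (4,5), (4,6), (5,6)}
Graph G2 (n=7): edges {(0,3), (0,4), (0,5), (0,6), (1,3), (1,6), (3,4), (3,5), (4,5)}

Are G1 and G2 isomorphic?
No, not isomorphic

The graphs are NOT isomorphic.

Connected components of G1: 1 component(s) with vertex sets [[0, 1, 2, 3, 4, 5, 6]], sizes [7].
Connected components of G2: 2 component(s) with vertex sets [[2], [0, 1, 3, 4, 5, 6]], sizes [1, 6].
The number of connected components (and the multiset of component sizes) is an isomorphism invariant — an isomorphism maps each component of G1 bijectively onto a component of G2. Since G1 has 1 component(s) and G2 has 2, they cannot be isomorphic.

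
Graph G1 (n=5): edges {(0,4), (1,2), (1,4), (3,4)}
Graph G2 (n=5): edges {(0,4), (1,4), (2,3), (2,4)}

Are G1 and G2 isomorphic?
Yes, isomorphic

The graphs are isomorphic.
One valid mapping φ: V(G1) → V(G2): 0→1, 1→2, 2→3, 3→0, 4→4

Verify φ preserves adjacency — for each edge of G1, its image is an edge of G2:
  (0,4) → (φ(0),φ(4)) = (1,4) ∈ E(G2) ✓
  (1,2) → (φ(1),φ(2)) = (2,3) ∈ E(G2) ✓
  (1,4) → (φ(1),φ(4)) = (2,4) ∈ E(G2) ✓
  (3,4) → (φ(3),φ(4)) = (0,4) ∈ E(G2) ✓
All 4 edges of G1 map to edges of G2, and |E(G1)| = |E(G2)| = 4, so φ is a bijection on edges as well as vertices. Hence G1 ≅ G2.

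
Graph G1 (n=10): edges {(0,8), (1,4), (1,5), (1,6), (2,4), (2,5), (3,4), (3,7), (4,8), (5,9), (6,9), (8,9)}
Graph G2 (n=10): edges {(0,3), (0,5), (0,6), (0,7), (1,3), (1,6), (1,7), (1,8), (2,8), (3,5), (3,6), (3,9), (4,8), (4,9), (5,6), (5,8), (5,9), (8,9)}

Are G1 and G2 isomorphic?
No, not isomorphic

The graphs are NOT isomorphic.

Degrees in G1: deg(0)=1, deg(1)=3, deg(2)=2, deg(3)=2, deg(4)=4, deg(5)=3, deg(6)=2, deg(7)=1, deg(8)=3, deg(9)=3.
Sorted degree sequence of G1: [4, 3, 3, 3, 3, 2, 2, 2, 1, 1].
Degrees in G2: deg(0)=4, deg(1)=4, deg(2)=1, deg(3)=5, deg(4)=2, deg(5)=5, deg(6)=4, deg(7)=2, deg(8)=5, deg(9)=4.
Sorted degree sequence of G2: [5, 5, 5, 4, 4, 4, 4, 2, 2, 1].
The (sorted) degree sequence is an isomorphism invariant, so since G1 and G2 have different degree sequences they cannot be isomorphic.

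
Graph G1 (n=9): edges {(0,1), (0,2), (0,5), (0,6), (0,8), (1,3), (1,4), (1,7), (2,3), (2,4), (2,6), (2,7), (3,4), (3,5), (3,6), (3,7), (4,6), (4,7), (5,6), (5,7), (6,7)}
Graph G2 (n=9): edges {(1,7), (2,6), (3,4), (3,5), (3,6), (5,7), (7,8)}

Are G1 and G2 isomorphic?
No, not isomorphic

The graphs are NOT isomorphic.

Connected components of G1: 1 component(s) with vertex sets [[0, 1, 2, 3, 4, 5, 6, 7, 8]], sizes [9].
Connected components of G2: 2 component(s) with vertex sets [[0], [1, 2, 3, 4, 5, 6, 7, 8]], sizes [1, 8].
The number of connected components (and the multiset of component sizes) is an isomorphism invariant — an isomorphism maps each component of G1 bijectively onto a component of G2. Since G1 has 1 component(s) and G2 has 2, they cannot be isomorphic.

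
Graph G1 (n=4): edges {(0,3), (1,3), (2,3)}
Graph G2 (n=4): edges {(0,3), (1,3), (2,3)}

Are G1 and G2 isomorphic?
Yes, isomorphic

The graphs are isomorphic.
One valid mapping φ: V(G1) → V(G2): 0→2, 1→0, 2→1, 3→3

Verify φ preserves adjacency — for each edge of G1, its image is an edge of G2:
  (0,3) → (φ(0),φ(3)) = (2,3) ∈ E(G2) ✓
  (1,3) → (φ(1),φ(3)) = (0,3) ∈ E(G2) ✓
  (2,3) → (φ(2),φ(3)) = (1,3) ∈ E(G2) ✓
All 3 edges of G1 map to edges of G2, and |E(G1)| = |E(G2)| = 3, so φ is a bijection on edges as well as vertices. Hence G1 ≅ G2.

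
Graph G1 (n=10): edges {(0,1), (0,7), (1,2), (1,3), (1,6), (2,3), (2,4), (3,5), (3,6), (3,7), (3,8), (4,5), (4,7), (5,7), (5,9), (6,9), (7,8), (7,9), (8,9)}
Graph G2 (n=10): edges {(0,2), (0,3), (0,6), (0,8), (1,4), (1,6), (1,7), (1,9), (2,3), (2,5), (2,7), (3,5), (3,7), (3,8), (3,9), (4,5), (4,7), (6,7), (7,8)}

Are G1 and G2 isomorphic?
Yes, isomorphic

The graphs are isomorphic.
One valid mapping φ: V(G1) → V(G2): 0→9, 1→1, 2→4, 3→7, 4→5, 5→2, 6→6, 7→3, 8→8, 9→0

Verify φ preserves adjacency — for each edge of G1, its image is an edge of G2:
  (0,1) → (φ(0),φ(1)) = (1,9) ∈ E(G2) ✓
  (0,7) → (φ(0),φ(7)) = (3,9) ∈ E(G2) ✓
  (1,2) → (φ(1),φ(2)) = (1,4) ∈ E(G2) ✓
  (1,3) → (φ(1),φ(3)) = (1,7) ∈ E(G2) ✓
  (1,6) → (φ(1),φ(6)) = (1,6) ∈ E(G2) ✓
  (2,3) → (φ(2),φ(3)) = (4,7) ∈ E(G2) ✓
  (2,4) → (φ(2),φ(4)) = (4,5) ∈ E(G2) ✓
  (3,5) → (φ(3),φ(5)) = (2,7) ∈ E(G2) ✓
  (3,6) → (φ(3),φ(6)) = (6,7) ∈ E(G2) ✓
  (3,7) → (φ(3),φ(7)) = (3,7) ∈ E(G2) ✓
  (3,8) → (φ(3),φ(8)) = (7,8) ∈ E(G2) ✓
  (4,5) → (φ(4),φ(5)) = (2,5) ∈ E(G2) ✓
  (4,7) → (φ(4),φ(7)) = (3,5) ∈ E(G2) ✓
  (5,7) → (φ(5),φ(7)) = (2,3) ∈ E(G2) ✓
  (5,9) → (φ(5),φ(9)) = (0,2) ∈ E(G2) ✓
  (6,9) → (φ(6),φ(9)) = (0,6) ∈ E(G2) ✓
  (7,8) → (φ(7),φ(8)) = (3,8) ∈ E(G2) ✓
  (7,9) → (φ(7),φ(9)) = (0,3) ∈ E(G2) ✓
  (8,9) → (φ(8),φ(9)) = (0,8) ∈ E(G2) ✓
All 19 edges of G1 map to edges of G2, and |E(G1)| = |E(G2)| = 19, so φ is a bijection on edges as well as vertices. Hence G1 ≅ G2.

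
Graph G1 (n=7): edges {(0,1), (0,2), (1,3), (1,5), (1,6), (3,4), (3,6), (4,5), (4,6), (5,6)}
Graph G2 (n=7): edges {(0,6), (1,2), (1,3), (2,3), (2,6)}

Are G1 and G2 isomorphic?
No, not isomorphic

The graphs are NOT isomorphic.

Connected components of G1: 1 component(s) with vertex sets [[0, 1, 2, 3, 4, 5, 6]], sizes [7].
Connected components of G2: 3 component(s) with vertex sets [[4], [5], [0, 1, 2, 3, 6]], sizes [1, 1, 5].
The number of connected components (and the multiset of component sizes) is an isomorphism invariant — an isomorphism maps each component of G1 bijectively onto a component of G2. Since G1 has 1 component(s) and G2 has 3, they cannot be isomorphic.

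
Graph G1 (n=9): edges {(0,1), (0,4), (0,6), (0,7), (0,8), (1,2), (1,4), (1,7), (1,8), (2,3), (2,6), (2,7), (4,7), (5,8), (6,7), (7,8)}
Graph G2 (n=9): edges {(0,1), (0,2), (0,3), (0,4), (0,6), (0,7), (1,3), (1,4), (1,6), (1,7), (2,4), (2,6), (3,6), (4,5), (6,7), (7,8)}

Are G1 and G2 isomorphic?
Yes, isomorphic

The graphs are isomorphic.
One valid mapping φ: V(G1) → V(G2): 0→6, 1→1, 2→4, 3→5, 4→3, 5→8, 6→2, 7→0, 8→7

Verify φ preserves adjacency — for each edge of G1, its image is an edge of G2:
  (0,1) → (φ(0),φ(1)) = (1,6) ∈ E(G2) ✓
  (0,4) → (φ(0),φ(4)) = (3,6) ∈ E(G2) ✓
  (0,6) → (φ(0),φ(6)) = (2,6) ∈ E(G2) ✓
  (0,7) → (φ(0),φ(7)) = (0,6) ∈ E(G2) ✓
  (0,8) → (φ(0),φ(8)) = (6,7) ∈ E(G2) ✓
  (1,2) → (φ(1),φ(2)) = (1,4) ∈ E(G2) ✓
  (1,4) → (φ(1),φ(4)) = (1,3) ∈ E(G2) ✓
  (1,7) → (φ(1),φ(7)) = (0,1) ∈ E(G2) ✓
  (1,8) → (φ(1),φ(8)) = (1,7) ∈ E(G2) ✓
  (2,3) → (φ(2),φ(3)) = (4,5) ∈ E(G2) ✓
  (2,6) → (φ(2),φ(6)) = (2,4) ∈ E(G2) ✓
  (2,7) → (φ(2),φ(7)) = (0,4) ∈ E(G2) ✓
  (4,7) → (φ(4),φ(7)) = (0,3) ∈ E(G2) ✓
  (5,8) → (φ(5),φ(8)) = (7,8) ∈ E(G2) ✓
  (6,7) → (φ(6),φ(7)) = (0,2) ∈ E(G2) ✓
  (7,8) → (φ(7),φ(8)) = (0,7) ∈ E(G2) ✓
All 16 edges of G1 map to edges of G2, and |E(G1)| = |E(G2)| = 16, so φ is a bijection on edges as well as vertices. Hence G1 ≅ G2.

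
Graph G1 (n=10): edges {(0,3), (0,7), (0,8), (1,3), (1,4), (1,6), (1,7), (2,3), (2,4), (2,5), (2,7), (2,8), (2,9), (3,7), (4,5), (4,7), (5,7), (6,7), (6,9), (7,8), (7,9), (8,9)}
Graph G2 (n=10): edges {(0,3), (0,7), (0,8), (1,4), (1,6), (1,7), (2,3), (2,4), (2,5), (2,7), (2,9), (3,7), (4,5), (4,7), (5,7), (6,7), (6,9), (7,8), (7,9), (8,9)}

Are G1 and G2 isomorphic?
No, not isomorphic

The graphs are NOT isomorphic.

Counting edges: G1 has 22 edge(s); G2 has 20 edge(s).
Edge count is an isomorphism invariant (a bijection on vertices induces a bijection on edges), so differing edge counts rule out isomorphism.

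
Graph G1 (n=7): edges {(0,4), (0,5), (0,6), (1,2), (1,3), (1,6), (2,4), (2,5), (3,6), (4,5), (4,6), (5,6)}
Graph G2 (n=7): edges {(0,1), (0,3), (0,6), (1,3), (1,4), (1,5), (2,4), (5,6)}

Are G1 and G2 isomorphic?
No, not isomorphic

The graphs are NOT isomorphic.

Counting triangles (3-cliques): G1 has 6, G2 has 1.
Triangle count is an isomorphism invariant, so differing triangle counts rule out isomorphism.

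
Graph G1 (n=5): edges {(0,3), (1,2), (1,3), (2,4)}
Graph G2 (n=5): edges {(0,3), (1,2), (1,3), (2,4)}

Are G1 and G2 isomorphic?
Yes, isomorphic

The graphs are isomorphic.
One valid mapping φ: V(G1) → V(G2): 0→0, 1→1, 2→2, 3→3, 4→4

Verify φ preserves adjacency — for each edge of G1, its image is an edge of G2:
  (0,3) → (φ(0),φ(3)) = (0,3) ∈ E(G2) ✓
  (1,2) → (φ(1),φ(2)) = (1,2) ∈ E(G2) ✓
  (1,3) → (φ(1),φ(3)) = (1,3) ∈ E(G2) ✓
  (2,4) → (φ(2),φ(4)) = (2,4) ∈ E(G2) ✓
All 4 edges of G1 map to edges of G2, and |E(G1)| = |E(G2)| = 4, so φ is a bijection on edges as well as vertices. Hence G1 ≅ G2.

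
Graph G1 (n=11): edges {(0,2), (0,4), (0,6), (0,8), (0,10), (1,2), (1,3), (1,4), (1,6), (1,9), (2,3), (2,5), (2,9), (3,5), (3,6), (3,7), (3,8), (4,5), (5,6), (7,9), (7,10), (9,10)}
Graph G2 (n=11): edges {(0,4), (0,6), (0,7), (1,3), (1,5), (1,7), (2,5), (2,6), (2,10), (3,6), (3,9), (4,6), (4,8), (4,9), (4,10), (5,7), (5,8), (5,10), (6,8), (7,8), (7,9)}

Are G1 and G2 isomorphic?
No, not isomorphic

The graphs are NOT isomorphic.

Counting triangles (3-cliques): G1 has 6, G2 has 5.
Triangle count is an isomorphism invariant, so differing triangle counts rule out isomorphism.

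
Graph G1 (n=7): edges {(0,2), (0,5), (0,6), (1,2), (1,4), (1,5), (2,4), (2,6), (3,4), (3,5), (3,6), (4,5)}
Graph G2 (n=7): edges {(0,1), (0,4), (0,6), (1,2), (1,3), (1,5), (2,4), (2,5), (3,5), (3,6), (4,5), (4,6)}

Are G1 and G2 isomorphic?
Yes, isomorphic

The graphs are isomorphic.
One valid mapping φ: V(G1) → V(G2): 0→0, 1→2, 2→4, 3→3, 4→5, 5→1, 6→6

Verify φ preserves adjacency — for each edge of G1, its image is an edge of G2:
  (0,2) → (φ(0),φ(2)) = (0,4) ∈ E(G2) ✓
  (0,5) → (φ(0),φ(5)) = (0,1) ∈ E(G2) ✓
  (0,6) → (φ(0),φ(6)) = (0,6) ∈ E(G2) ✓
  (1,2) → (φ(1),φ(2)) = (2,4) ∈ E(G2) ✓
  (1,4) → (φ(1),φ(4)) = (2,5) ∈ E(G2) ✓
  (1,5) → (φ(1),φ(5)) = (1,2) ∈ E(G2) ✓
  (2,4) → (φ(2),φ(4)) = (4,5) ∈ E(G2) ✓
  (2,6) → (φ(2),φ(6)) = (4,6) ∈ E(G2) ✓
  (3,4) → (φ(3),φ(4)) = (3,5) ∈ E(G2) ✓
  (3,5) → (φ(3),φ(5)) = (1,3) ∈ E(G2) ✓
  (3,6) → (φ(3),φ(6)) = (3,6) ∈ E(G2) ✓
  (4,5) → (φ(4),φ(5)) = (1,5) ∈ E(G2) ✓
All 12 edges of G1 map to edges of G2, and |E(G1)| = |E(G2)| = 12, so φ is a bijection on edges as well as vertices. Hence G1 ≅ G2.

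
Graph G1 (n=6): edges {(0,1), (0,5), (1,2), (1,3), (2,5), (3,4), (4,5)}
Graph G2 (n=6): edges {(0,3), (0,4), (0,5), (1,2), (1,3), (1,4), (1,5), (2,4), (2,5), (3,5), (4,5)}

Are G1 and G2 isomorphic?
No, not isomorphic

The graphs are NOT isomorphic.

Counting triangles (3-cliques): G1 has 0, G2 has 7.
Triangle count is an isomorphism invariant, so differing triangle counts rule out isomorphism.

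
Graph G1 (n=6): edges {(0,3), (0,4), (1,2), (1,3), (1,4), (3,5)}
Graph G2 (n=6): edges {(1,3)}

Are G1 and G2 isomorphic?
No, not isomorphic

The graphs are NOT isomorphic.

Degrees in G1: deg(0)=2, deg(1)=3, deg(2)=1, deg(3)=3, deg(4)=2, deg(5)=1.
Sorted degree sequence of G1: [3, 3, 2, 2, 1, 1].
Degrees in G2: deg(0)=0, deg(1)=1, deg(2)=0, deg(3)=1, deg(4)=0, deg(5)=0.
Sorted degree sequence of G2: [1, 1, 0, 0, 0, 0].
The (sorted) degree sequence is an isomorphism invariant, so since G1 and G2 have different degree sequences they cannot be isomorphic.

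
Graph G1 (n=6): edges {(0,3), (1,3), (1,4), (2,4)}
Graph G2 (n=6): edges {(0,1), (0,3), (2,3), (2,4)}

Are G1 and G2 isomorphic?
Yes, isomorphic

The graphs are isomorphic.
One valid mapping φ: V(G1) → V(G2): 0→1, 1→3, 2→4, 3→0, 4→2, 5→5

Verify φ preserves adjacency — for each edge of G1, its image is an edge of G2:
  (0,3) → (φ(0),φ(3)) = (0,1) ∈ E(G2) ✓
  (1,3) → (φ(1),φ(3)) = (0,3) ∈ E(G2) ✓
  (1,4) → (φ(1),φ(4)) = (2,3) ∈ E(G2) ✓
  (2,4) → (φ(2),φ(4)) = (2,4) ∈ E(G2) ✓
All 4 edges of G1 map to edges of G2, and |E(G1)| = |E(G2)| = 4, so φ is a bijection on edges as well as vertices. Hence G1 ≅ G2.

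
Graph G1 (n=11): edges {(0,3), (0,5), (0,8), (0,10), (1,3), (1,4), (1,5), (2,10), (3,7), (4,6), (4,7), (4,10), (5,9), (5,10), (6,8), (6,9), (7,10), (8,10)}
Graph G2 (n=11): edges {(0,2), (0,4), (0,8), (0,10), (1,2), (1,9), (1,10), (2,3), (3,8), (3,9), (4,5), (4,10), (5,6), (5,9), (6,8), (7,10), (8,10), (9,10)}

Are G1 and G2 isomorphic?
Yes, isomorphic

The graphs are isomorphic.
One valid mapping φ: V(G1) → V(G2): 0→0, 1→3, 2→7, 3→2, 4→9, 5→8, 6→5, 7→1, 8→4, 9→6, 10→10

Verify φ preserves adjacency — for each edge of G1, its image is an edge of G2:
  (0,3) → (φ(0),φ(3)) = (0,2) ∈ E(G2) ✓
  (0,5) → (φ(0),φ(5)) = (0,8) ∈ E(G2) ✓
  (0,8) → (φ(0),φ(8)) = (0,4) ∈ E(G2) ✓
  (0,10) → (φ(0),φ(10)) = (0,10) ∈ E(G2) ✓
  (1,3) → (φ(1),φ(3)) = (2,3) ∈ E(G2) ✓
  (1,4) → (φ(1),φ(4)) = (3,9) ∈ E(G2) ✓
  (1,5) → (φ(1),φ(5)) = (3,8) ∈ E(G2) ✓
  (2,10) → (φ(2),φ(10)) = (7,10) ∈ E(G2) ✓
  (3,7) → (φ(3),φ(7)) = (1,2) ∈ E(G2) ✓
  (4,6) → (φ(4),φ(6)) = (5,9) ∈ E(G2) ✓
  (4,7) → (φ(4),φ(7)) = (1,9) ∈ E(G2) ✓
  (4,10) → (φ(4),φ(10)) = (9,10) ∈ E(G2) ✓
  (5,9) → (φ(5),φ(9)) = (6,8) ∈ E(G2) ✓
  (5,10) → (φ(5),φ(10)) = (8,10) ∈ E(G2) ✓
  (6,8) → (φ(6),φ(8)) = (4,5) ∈ E(G2) ✓
  (6,9) → (φ(6),φ(9)) = (5,6) ∈ E(G2) ✓
  (7,10) → (φ(7),φ(10)) = (1,10) ∈ E(G2) ✓
  (8,10) → (φ(8),φ(10)) = (4,10) ∈ E(G2) ✓
All 18 edges of G1 map to edges of G2, and |E(G1)| = |E(G2)| = 18, so φ is a bijection on edges as well as vertices. Hence G1 ≅ G2.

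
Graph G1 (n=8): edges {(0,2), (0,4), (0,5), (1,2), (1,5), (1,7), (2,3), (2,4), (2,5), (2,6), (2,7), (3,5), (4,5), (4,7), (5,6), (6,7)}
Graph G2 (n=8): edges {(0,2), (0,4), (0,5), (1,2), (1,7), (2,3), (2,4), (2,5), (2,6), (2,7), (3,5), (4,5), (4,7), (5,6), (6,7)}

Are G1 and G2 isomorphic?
No, not isomorphic

The graphs are NOT isomorphic.

Counting edges: G1 has 16 edge(s); G2 has 15 edge(s).
Edge count is an isomorphism invariant (a bijection on vertices induces a bijection on edges), so differing edge counts rule out isomorphism.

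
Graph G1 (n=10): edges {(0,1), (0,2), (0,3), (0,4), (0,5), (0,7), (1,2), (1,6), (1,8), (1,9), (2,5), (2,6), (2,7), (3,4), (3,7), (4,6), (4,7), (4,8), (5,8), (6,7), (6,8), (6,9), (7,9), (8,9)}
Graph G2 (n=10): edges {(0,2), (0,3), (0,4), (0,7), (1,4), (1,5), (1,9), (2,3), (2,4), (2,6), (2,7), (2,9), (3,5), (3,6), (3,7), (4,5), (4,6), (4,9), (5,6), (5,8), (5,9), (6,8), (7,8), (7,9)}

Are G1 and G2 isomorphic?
Yes, isomorphic

The graphs are isomorphic.
One valid mapping φ: V(G1) → V(G2): 0→5, 1→3, 2→6, 3→1, 4→9, 5→8, 6→2, 7→4, 8→7, 9→0

Verify φ preserves adjacency — for each edge of G1, its image is an edge of G2:
  (0,1) → (φ(0),φ(1)) = (3,5) ∈ E(G2) ✓
  (0,2) → (φ(0),φ(2)) = (5,6) ∈ E(G2) ✓
  (0,3) → (φ(0),φ(3)) = (1,5) ∈ E(G2) ✓
  (0,4) → (φ(0),φ(4)) = (5,9) ∈ E(G2) ✓
  (0,5) → (φ(0),φ(5)) = (5,8) ∈ E(G2) ✓
  (0,7) → (φ(0),φ(7)) = (4,5) ∈ E(G2) ✓
  (1,2) → (φ(1),φ(2)) = (3,6) ∈ E(G2) ✓
  (1,6) → (φ(1),φ(6)) = (2,3) ∈ E(G2) ✓
  (1,8) → (φ(1),φ(8)) = (3,7) ∈ E(G2) ✓
  (1,9) → (φ(1),φ(9)) = (0,3) ∈ E(G2) ✓
  (2,5) → (φ(2),φ(5)) = (6,8) ∈ E(G2) ✓
  (2,6) → (φ(2),φ(6)) = (2,6) ∈ E(G2) ✓
  (2,7) → (φ(2),φ(7)) = (4,6) ∈ E(G2) ✓
  (3,4) → (φ(3),φ(4)) = (1,9) ∈ E(G2) ✓
  (3,7) → (φ(3),φ(7)) = (1,4) ∈ E(G2) ✓
  (4,6) → (φ(4),φ(6)) = (2,9) ∈ E(G2) ✓
  (4,7) → (φ(4),φ(7)) = (4,9) ∈ E(G2) ✓
  (4,8) → (φ(4),φ(8)) = (7,9) ∈ E(G2) ✓
  (5,8) → (φ(5),φ(8)) = (7,8) ∈ E(G2) ✓
  (6,7) → (φ(6),φ(7)) = (2,4) ∈ E(G2) ✓
  (6,8) → (φ(6),φ(8)) = (2,7) ∈ E(G2) ✓
  (6,9) → (φ(6),φ(9)) = (0,2) ∈ E(G2) ✓
  (7,9) → (φ(7),φ(9)) = (0,4) ∈ E(G2) ✓
  (8,9) → (φ(8),φ(9)) = (0,7) ∈ E(G2) ✓
All 24 edges of G1 map to edges of G2, and |E(G1)| = |E(G2)| = 24, so φ is a bijection on edges as well as vertices. Hence G1 ≅ G2.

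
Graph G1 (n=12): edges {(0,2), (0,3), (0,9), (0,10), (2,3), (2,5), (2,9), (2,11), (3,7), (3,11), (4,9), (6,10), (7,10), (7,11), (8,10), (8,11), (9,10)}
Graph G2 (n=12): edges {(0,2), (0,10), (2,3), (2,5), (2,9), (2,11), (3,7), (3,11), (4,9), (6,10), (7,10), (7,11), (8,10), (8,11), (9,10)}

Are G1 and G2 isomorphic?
No, not isomorphic

The graphs are NOT isomorphic.

Counting edges: G1 has 17 edge(s); G2 has 15 edge(s).
Edge count is an isomorphism invariant (a bijection on vertices induces a bijection on edges), so differing edge counts rule out isomorphism.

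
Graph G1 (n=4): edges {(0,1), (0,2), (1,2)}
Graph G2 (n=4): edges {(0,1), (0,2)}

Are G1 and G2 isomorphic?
No, not isomorphic

The graphs are NOT isomorphic.

Counting edges: G1 has 3 edge(s); G2 has 2 edge(s).
Edge count is an isomorphism invariant (a bijection on vertices induces a bijection on edges), so differing edge counts rule out isomorphism.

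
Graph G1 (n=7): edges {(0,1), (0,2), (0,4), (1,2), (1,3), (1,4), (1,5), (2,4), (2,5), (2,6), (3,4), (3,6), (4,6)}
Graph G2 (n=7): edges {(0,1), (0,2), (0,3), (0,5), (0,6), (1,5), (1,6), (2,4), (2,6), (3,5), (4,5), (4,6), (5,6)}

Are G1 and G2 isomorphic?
Yes, isomorphic

The graphs are isomorphic.
One valid mapping φ: V(G1) → V(G2): 0→1, 1→0, 2→5, 3→2, 4→6, 5→3, 6→4

Verify φ preserves adjacency — for each edge of G1, its image is an edge of G2:
  (0,1) → (φ(0),φ(1)) = (0,1) ∈ E(G2) ✓
  (0,2) → (φ(0),φ(2)) = (1,5) ∈ E(G2) ✓
  (0,4) → (φ(0),φ(4)) = (1,6) ∈ E(G2) ✓
  (1,2) → (φ(1),φ(2)) = (0,5) ∈ E(G2) ✓
  (1,3) → (φ(1),φ(3)) = (0,2) ∈ E(G2) ✓
  (1,4) → (φ(1),φ(4)) = (0,6) ∈ E(G2) ✓
  (1,5) → (φ(1),φ(5)) = (0,3) ∈ E(G2) ✓
  (2,4) → (φ(2),φ(4)) = (5,6) ∈ E(G2) ✓
  (2,5) → (φ(2),φ(5)) = (3,5) ∈ E(G2) ✓
  (2,6) → (φ(2),φ(6)) = (4,5) ∈ E(G2) ✓
  (3,4) → (φ(3),φ(4)) = (2,6) ∈ E(G2) ✓
  (3,6) → (φ(3),φ(6)) = (2,4) ∈ E(G2) ✓
  (4,6) → (φ(4),φ(6)) = (4,6) ∈ E(G2) ✓
All 13 edges of G1 map to edges of G2, and |E(G1)| = |E(G2)| = 13, so φ is a bijection on edges as well as vertices. Hence G1 ≅ G2.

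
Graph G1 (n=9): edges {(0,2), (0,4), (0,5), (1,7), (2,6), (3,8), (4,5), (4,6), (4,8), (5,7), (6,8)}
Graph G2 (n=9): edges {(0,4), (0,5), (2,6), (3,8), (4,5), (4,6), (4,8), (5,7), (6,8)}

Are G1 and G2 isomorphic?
No, not isomorphic

The graphs are NOT isomorphic.

Counting edges: G1 has 11 edge(s); G2 has 9 edge(s).
Edge count is an isomorphism invariant (a bijection on vertices induces a bijection on edges), so differing edge counts rule out isomorphism.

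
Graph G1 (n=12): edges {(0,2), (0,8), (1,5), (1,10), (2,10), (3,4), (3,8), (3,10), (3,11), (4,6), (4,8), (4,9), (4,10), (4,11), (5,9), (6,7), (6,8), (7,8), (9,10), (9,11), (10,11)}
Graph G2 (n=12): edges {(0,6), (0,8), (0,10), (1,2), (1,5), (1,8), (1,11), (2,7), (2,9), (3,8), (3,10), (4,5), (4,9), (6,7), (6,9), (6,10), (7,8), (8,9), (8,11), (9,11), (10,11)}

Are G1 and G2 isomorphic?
No, not isomorphic

The graphs are NOT isomorphic.

Degrees in G1: deg(0)=2, deg(1)=2, deg(2)=2, deg(3)=4, deg(4)=6, deg(5)=2, deg(6)=3, deg(7)=2, deg(8)=5, deg(9)=4, deg(10)=6, deg(11)=4.
Sorted degree sequence of G1: [6, 6, 5, 4, 4, 4, 3, 2, 2, 2, 2, 2].
Degrees in G2: deg(0)=3, deg(1)=4, deg(2)=3, deg(3)=2, deg(4)=2, deg(5)=2, deg(6)=4, deg(7)=3, deg(8)=6, deg(9)=5, deg(10)=4, deg(11)=4.
Sorted degree sequence of G2: [6, 5, 4, 4, 4, 4, 3, 3, 3, 2, 2, 2].
The (sorted) degree sequence is an isomorphism invariant, so since G1 and G2 have different degree sequences they cannot be isomorphic.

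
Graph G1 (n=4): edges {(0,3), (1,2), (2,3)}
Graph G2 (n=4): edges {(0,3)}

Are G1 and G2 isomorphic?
No, not isomorphic

The graphs are NOT isomorphic.

Counting edges: G1 has 3 edge(s); G2 has 1 edge(s).
Edge count is an isomorphism invariant (a bijection on vertices induces a bijection on edges), so differing edge counts rule out isomorphism.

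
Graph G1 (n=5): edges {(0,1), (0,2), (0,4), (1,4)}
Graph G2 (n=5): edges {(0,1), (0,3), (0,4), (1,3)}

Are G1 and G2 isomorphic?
Yes, isomorphic

The graphs are isomorphic.
One valid mapping φ: V(G1) → V(G2): 0→0, 1→1, 2→4, 3→2, 4→3

Verify φ preserves adjacency — for each edge of G1, its image is an edge of G2:
  (0,1) → (φ(0),φ(1)) = (0,1) ∈ E(G2) ✓
  (0,2) → (φ(0),φ(2)) = (0,4) ∈ E(G2) ✓
  (0,4) → (φ(0),φ(4)) = (0,3) ∈ E(G2) ✓
  (1,4) → (φ(1),φ(4)) = (1,3) ∈ E(G2) ✓
All 4 edges of G1 map to edges of G2, and |E(G1)| = |E(G2)| = 4, so φ is a bijection on edges as well as vertices. Hence G1 ≅ G2.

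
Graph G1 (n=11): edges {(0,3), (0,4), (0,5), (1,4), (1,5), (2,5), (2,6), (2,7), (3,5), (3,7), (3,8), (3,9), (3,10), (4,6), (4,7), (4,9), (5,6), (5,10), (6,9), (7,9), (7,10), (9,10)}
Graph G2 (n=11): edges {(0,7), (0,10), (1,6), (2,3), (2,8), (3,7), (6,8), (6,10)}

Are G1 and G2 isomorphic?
No, not isomorphic

The graphs are NOT isomorphic.

Connected components of G1: 1 component(s) with vertex sets [[0, 1, 2, 3, 4, 5, 6, 7, 8, 9, 10]], sizes [11].
Connected components of G2: 4 component(s) with vertex sets [[4], [5], [9], [0, 1, 2, 3, 6, 7, 8, 10]], sizes [1, 1, 1, 8].
The number of connected components (and the multiset of component sizes) is an isomorphism invariant — an isomorphism maps each component of G1 bijectively onto a component of G2. Since G1 has 1 component(s) and G2 has 4, they cannot be isomorphic.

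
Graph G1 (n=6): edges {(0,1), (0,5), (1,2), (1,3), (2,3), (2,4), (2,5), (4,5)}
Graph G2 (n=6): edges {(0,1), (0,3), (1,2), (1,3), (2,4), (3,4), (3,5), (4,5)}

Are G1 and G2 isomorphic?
Yes, isomorphic

The graphs are isomorphic.
One valid mapping φ: V(G1) → V(G2): 0→2, 1→1, 2→3, 3→0, 4→5, 5→4

Verify φ preserves adjacency — for each edge of G1, its image is an edge of G2:
  (0,1) → (φ(0),φ(1)) = (1,2) ∈ E(G2) ✓
  (0,5) → (φ(0),φ(5)) = (2,4) ∈ E(G2) ✓
  (1,2) → (φ(1),φ(2)) = (1,3) ∈ E(G2) ✓
  (1,3) → (φ(1),φ(3)) = (0,1) ∈ E(G2) ✓
  (2,3) → (φ(2),φ(3)) = (0,3) ∈ E(G2) ✓
  (2,4) → (φ(2),φ(4)) = (3,5) ∈ E(G2) ✓
  (2,5) → (φ(2),φ(5)) = (3,4) ∈ E(G2) ✓
  (4,5) → (φ(4),φ(5)) = (4,5) ∈ E(G2) ✓
All 8 edges of G1 map to edges of G2, and |E(G1)| = |E(G2)| = 8, so φ is a bijection on edges as well as vertices. Hence G1 ≅ G2.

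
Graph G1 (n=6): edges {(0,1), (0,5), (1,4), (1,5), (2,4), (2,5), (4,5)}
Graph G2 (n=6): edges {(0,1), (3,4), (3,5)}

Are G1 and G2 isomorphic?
No, not isomorphic

The graphs are NOT isomorphic.

Counting triangles (3-cliques): G1 has 3, G2 has 0.
Triangle count is an isomorphism invariant, so differing triangle counts rule out isomorphism.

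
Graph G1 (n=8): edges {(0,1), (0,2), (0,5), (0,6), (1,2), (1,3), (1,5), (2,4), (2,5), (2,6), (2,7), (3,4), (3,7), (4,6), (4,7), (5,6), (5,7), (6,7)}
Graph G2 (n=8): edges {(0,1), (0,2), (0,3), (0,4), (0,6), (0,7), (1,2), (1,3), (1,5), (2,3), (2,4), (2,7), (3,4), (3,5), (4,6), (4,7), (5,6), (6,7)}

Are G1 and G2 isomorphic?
Yes, isomorphic

The graphs are isomorphic.
One valid mapping φ: V(G1) → V(G2): 0→7, 1→6, 2→0, 3→5, 4→1, 5→4, 6→2, 7→3

Verify φ preserves adjacency — for each edge of G1, its image is an edge of G2:
  (0,1) → (φ(0),φ(1)) = (6,7) ∈ E(G2) ✓
  (0,2) → (φ(0),φ(2)) = (0,7) ∈ E(G2) ✓
  (0,5) → (φ(0),φ(5)) = (4,7) ∈ E(G2) ✓
  (0,6) → (φ(0),φ(6)) = (2,7) ∈ E(G2) ✓
  (1,2) → (φ(1),φ(2)) = (0,6) ∈ E(G2) ✓
  (1,3) → (φ(1),φ(3)) = (5,6) ∈ E(G2) ✓
  (1,5) → (φ(1),φ(5)) = (4,6) ∈ E(G2) ✓
  (2,4) → (φ(2),φ(4)) = (0,1) ∈ E(G2) ✓
  (2,5) → (φ(2),φ(5)) = (0,4) ∈ E(G2) ✓
  (2,6) → (φ(2),φ(6)) = (0,2) ∈ E(G2) ✓
  (2,7) → (φ(2),φ(7)) = (0,3) ∈ E(G2) ✓
  (3,4) → (φ(3),φ(4)) = (1,5) ∈ E(G2) ✓
  (3,7) → (φ(3),φ(7)) = (3,5) ∈ E(G2) ✓
  (4,6) → (φ(4),φ(6)) = (1,2) ∈ E(G2) ✓
  (4,7) → (φ(4),φ(7)) = (1,3) ∈ E(G2) ✓
  (5,6) → (φ(5),φ(6)) = (2,4) ∈ E(G2) ✓
  (5,7) → (φ(5),φ(7)) = (3,4) ∈ E(G2) ✓
  (6,7) → (φ(6),φ(7)) = (2,3) ∈ E(G2) ✓
All 18 edges of G1 map to edges of G2, and |E(G1)| = |E(G2)| = 18, so φ is a bijection on edges as well as vertices. Hence G1 ≅ G2.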